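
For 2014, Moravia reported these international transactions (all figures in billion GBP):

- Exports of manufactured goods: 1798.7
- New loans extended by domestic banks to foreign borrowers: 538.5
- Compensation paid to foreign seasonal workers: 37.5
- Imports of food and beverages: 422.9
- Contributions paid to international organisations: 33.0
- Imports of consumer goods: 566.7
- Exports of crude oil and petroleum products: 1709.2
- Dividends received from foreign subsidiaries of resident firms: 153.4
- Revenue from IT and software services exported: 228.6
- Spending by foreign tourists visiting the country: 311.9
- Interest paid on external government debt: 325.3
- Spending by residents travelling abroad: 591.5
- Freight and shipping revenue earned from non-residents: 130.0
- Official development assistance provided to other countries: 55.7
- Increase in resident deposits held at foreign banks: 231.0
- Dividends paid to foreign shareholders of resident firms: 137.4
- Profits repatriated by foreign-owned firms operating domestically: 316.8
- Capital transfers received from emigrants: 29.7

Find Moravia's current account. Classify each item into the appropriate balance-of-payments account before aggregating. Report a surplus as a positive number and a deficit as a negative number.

Goods: -566.7 + 1798.7 + 1709.2 - 422.9 = 2518.3
Services: -591.5 + 228.6 + 311.9 + 130.0 = 79.0
Primary income: 153.4 - 137.4 - 37.5 - 316.8 - 325.3 = -663.6
Secondary income: -55.7 - 33.0 = -88.7
Current account = 2518.3 + 79.0 + (-663.6) + (-88.7) = 1845.0
(Excluded from the current account — financial account: new loans extended by domestic banks to foreign borrowers 538.5, increase in resident deposits held at foreign banks 231.0; capital account: capital transfers received from emigrants 29.7.)

1845.0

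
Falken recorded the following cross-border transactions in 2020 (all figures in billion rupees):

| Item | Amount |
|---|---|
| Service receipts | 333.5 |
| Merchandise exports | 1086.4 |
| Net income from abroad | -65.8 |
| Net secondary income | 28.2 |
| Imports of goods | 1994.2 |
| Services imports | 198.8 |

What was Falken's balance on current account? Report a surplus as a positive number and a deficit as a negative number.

Goods balance = 1086.4 - 1994.2 = -907.8
Services balance = 333.5 - 198.8 = 134.7
Trade balance (goods + services) = -907.8 + 134.7 = -773.1
Net primary income = -65.8
Net secondary income = 28.2
Current account = -773.1 + (-65.8) + 28.2 = -810.7

-810.7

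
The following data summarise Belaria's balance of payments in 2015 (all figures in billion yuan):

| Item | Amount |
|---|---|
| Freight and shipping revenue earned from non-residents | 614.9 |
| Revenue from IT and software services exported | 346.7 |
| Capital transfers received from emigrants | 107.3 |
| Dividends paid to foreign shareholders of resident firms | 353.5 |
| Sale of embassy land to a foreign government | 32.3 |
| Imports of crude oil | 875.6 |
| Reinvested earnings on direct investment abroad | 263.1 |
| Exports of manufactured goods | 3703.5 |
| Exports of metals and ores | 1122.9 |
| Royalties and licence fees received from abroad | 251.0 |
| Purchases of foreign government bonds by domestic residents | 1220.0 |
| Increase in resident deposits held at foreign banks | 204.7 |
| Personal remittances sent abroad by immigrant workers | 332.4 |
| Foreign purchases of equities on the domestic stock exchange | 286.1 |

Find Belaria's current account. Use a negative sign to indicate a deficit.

Goods: 3703.5 - 875.6 + 1122.9 = 3950.8
Services: 614.9 + 251.0 + 346.7 = 1212.6
Primary income: -353.5 + 263.1 = -90.4
Secondary income: -332.4
Current account = 3950.8 + 1212.6 + (-90.4) + (-332.4) = 4740.6
(Excluded from the current account — capital account: capital transfers received from emigrants 107.3, sale of embassy land to a foreign government 32.3; financial account: purchases of foreign government bonds by domestic residents 1220.0, increase in resident deposits held at foreign banks 204.7, foreign purchases of equities on the domestic stock exchange 286.1.)

4740.6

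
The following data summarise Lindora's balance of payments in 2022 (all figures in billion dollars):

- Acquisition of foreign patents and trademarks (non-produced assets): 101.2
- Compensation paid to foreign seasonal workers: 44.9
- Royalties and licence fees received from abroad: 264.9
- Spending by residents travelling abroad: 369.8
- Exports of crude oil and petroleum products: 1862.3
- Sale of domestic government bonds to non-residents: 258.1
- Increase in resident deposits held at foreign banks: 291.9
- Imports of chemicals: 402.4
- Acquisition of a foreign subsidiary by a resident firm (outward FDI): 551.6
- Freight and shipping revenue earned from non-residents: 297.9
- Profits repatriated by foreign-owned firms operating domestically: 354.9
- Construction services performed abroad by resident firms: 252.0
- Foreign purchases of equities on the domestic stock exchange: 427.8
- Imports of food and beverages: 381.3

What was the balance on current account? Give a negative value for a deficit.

Goods: 1862.3 - 381.3 - 402.4 = 1078.6
Services: 252.0 + 264.9 + 297.9 - 369.8 = 445.0
Primary income: -44.9 - 354.9 = -399.8
Current account = 1078.6 + 445.0 + (-399.8) = 1123.8
(Excluded from the current account — capital account: acquisition of foreign patents and trademarks (non-produced assets) 101.2; financial account: sale of domestic government bonds to non-residents 258.1, increase in resident deposits held at foreign banks 291.9, acquisition of a foreign subsidiary by a resident firm (outward FDI) 551.6, foreign purchases of equities on the domestic stock exchange 427.8.)

1123.8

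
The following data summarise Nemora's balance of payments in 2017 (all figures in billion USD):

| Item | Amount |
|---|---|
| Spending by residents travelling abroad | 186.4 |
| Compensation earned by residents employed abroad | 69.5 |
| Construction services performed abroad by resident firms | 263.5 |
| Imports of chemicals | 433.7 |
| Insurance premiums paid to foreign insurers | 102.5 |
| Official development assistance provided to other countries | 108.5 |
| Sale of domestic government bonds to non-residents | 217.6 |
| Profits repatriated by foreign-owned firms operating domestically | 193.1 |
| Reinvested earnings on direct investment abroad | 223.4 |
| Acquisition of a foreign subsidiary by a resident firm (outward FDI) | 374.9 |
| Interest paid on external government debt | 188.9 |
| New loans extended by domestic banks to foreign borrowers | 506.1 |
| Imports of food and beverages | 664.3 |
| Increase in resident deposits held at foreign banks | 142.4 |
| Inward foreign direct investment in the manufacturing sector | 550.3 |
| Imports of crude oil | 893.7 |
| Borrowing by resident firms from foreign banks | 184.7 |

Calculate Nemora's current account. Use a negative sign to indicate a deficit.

Goods: -893.7 - 433.7 - 664.3 = -1991.7
Services: 263.5 - 102.5 - 186.4 = -25.4
Primary income: -188.9 - 193.1 + 69.5 + 223.4 = -89.1
Secondary income: -108.5
Current account = (-1991.7) + (-25.4) + (-89.1) + (-108.5) = -2214.7
(Excluded from the current account — financial account: sale of domestic government bonds to non-residents 217.6, acquisition of a foreign subsidiary by a resident firm (outward FDI) 374.9, new loans extended by domestic banks to foreign borrowers 506.1, increase in resident deposits held at foreign banks 142.4, inward foreign direct investment in the manufacturing sector 550.3, borrowing by resident firms from foreign banks 184.7.)

-2214.7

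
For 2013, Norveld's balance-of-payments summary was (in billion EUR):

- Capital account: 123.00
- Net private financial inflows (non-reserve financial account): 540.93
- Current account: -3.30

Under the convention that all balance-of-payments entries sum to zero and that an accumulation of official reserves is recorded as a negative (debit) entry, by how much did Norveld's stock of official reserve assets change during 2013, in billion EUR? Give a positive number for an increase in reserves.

660.63

Official reserve transactions balance = -((-3.30) + 123.00 + 540.93) = -660.63
An accumulation of reserves is recorded as a debit (negative entry), so the change in the stock of reserves is the negative of that balance.
Change in official reserves = -(-660.63) = 660.63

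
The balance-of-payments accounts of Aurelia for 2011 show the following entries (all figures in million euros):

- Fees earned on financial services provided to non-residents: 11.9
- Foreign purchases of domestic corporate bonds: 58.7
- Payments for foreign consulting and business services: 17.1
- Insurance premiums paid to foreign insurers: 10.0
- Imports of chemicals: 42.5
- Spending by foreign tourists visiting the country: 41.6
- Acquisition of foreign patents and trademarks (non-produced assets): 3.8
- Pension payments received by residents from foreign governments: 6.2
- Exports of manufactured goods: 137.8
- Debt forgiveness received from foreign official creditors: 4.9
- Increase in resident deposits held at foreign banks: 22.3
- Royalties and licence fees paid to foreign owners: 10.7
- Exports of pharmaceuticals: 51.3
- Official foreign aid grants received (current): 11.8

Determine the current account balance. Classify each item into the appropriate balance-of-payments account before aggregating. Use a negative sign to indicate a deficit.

Goods: 137.8 + 51.3 - 42.5 = 146.6
Services: 41.6 + 11.9 - 10.7 - 10.0 - 17.1 = 15.7
Secondary income: 6.2 + 11.8 = 18.0
Current account = 146.6 + 15.7 + 18.0 = 180.3
(Excluded from the current account — financial account: foreign purchases of domestic corporate bonds 58.7, increase in resident deposits held at foreign banks 22.3; capital account: acquisition of foreign patents and trademarks (non-produced assets) 3.8, debt forgiveness received from foreign official creditors 4.9.)

180.3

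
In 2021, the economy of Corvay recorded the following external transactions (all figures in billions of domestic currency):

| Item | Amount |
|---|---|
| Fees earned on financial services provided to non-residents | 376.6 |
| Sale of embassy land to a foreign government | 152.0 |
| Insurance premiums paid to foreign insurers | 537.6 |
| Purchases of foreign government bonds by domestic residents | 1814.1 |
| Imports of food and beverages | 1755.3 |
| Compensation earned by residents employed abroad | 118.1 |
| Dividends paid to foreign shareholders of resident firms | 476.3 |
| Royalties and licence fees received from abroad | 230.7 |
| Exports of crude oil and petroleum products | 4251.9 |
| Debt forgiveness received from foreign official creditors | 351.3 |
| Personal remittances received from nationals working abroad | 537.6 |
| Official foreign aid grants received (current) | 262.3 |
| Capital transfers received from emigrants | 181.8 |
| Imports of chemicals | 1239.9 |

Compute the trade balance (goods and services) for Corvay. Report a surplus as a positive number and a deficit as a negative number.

Goods: -1239.9 - 1755.3 + 4251.9 = 1256.7
Services: 376.6 - 537.6 + 230.7 = 69.7
Trade balance = 1256.7 + 69.7 = 1326.4
(Excluded from the trade balance — capital account: sale of embassy land to a foreign government 152.0, debt forgiveness received from foreign official creditors 351.3, capital transfers received from emigrants 181.8; financial account: purchases of foreign government bonds by domestic residents 1814.1; primary income: compensation earned by residents employed abroad 118.1, dividends paid to foreign shareholders of resident firms 476.3; secondary income: personal remittances received from nationals working abroad 537.6, official foreign aid grants received (current) 262.3.)

1326.4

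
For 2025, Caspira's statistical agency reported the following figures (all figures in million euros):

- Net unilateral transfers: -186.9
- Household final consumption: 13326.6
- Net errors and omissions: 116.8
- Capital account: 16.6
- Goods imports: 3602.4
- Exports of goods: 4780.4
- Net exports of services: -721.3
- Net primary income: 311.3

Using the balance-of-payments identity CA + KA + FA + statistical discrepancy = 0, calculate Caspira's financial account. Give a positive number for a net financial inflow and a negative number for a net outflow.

-714.5

Goods balance = 4780.4 - 3602.4 = 1178.0
Services balance = -721.3
Trade balance (goods + services) = 1178.0 + (-721.3) = 456.7
Net primary income = 311.3
Net secondary income = -186.9
Current account = 456.7 + 311.3 + (-186.9) = 581.1
Financial account = -(581.1 + 16.6 + 116.8) = -714.5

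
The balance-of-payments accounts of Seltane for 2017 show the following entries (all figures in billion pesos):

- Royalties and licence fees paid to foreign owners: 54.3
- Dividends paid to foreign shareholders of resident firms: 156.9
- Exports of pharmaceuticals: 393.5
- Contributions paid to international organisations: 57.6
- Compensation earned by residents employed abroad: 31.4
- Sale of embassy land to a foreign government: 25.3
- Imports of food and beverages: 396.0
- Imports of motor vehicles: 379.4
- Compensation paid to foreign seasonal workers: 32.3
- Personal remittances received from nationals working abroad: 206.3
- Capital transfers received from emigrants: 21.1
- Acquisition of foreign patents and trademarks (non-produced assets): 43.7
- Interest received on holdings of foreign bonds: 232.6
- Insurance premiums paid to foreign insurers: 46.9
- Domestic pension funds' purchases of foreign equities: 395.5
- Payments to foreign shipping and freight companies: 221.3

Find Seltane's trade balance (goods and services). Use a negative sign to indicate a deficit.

Goods: -379.4 - 396.0 + 393.5 = -381.9
Services: -221.3 - 46.9 - 54.3 = -322.5
Trade balance = -381.9 + (-322.5) = -704.4
(Excluded from the trade balance — primary income: dividends paid to foreign shareholders of resident firms 156.9, compensation earned by residents employed abroad 31.4, compensation paid to foreign seasonal workers 32.3, interest received on holdings of foreign bonds 232.6; secondary income: contributions paid to international organisations 57.6, personal remittances received from nationals working abroad 206.3; capital account: sale of embassy land to a foreign government 25.3, capital transfers received from emigrants 21.1, acquisition of foreign patents and trademarks (non-produced assets) 43.7; financial account: domestic pension funds' purchases of foreign equities 395.5.)

-704.4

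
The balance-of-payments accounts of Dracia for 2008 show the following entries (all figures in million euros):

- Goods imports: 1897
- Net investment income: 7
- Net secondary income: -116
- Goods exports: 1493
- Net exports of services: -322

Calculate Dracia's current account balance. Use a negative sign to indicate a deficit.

-835

Goods balance = 1493 - 1897 = -404
Services balance = -322
Trade balance (goods + services) = -404 + (-322) = -726
Net primary income = 7
Net secondary income = -116
Current account = -726 + 7 + (-116) = -835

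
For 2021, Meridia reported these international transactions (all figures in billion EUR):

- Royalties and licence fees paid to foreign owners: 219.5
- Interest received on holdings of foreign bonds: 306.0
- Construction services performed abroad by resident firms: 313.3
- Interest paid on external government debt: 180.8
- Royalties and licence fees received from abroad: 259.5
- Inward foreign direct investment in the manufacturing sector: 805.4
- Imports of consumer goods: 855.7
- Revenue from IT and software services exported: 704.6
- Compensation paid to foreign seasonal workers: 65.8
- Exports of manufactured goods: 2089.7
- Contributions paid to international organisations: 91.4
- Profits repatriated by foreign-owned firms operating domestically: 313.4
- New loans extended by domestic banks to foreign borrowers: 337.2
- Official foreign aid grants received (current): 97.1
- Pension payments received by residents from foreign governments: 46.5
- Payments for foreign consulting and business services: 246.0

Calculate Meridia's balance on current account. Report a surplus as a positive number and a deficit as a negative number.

1844.1

Goods: -855.7 + 2089.7 = 1234.0
Services: 704.6 + 259.5 - 246.0 - 219.5 + 313.3 = 811.9
Primary income: 306.0 - 313.4 - 180.8 - 65.8 = -254.0
Secondary income: -91.4 + 97.1 + 46.5 = 52.2
Current account = 1234.0 + 811.9 + (-254.0) + 52.2 = 1844.1
(Excluded from the current account — financial account: inward foreign direct investment in the manufacturing sector 805.4, new loans extended by domestic banks to foreign borrowers 337.2.)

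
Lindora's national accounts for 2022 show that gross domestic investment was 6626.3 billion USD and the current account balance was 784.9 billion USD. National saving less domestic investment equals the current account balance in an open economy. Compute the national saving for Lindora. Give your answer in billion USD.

7411.2

S - I = CA (net lending to the rest of the world).
S = I + CA = 6626.3 + 784.9 = 7411.2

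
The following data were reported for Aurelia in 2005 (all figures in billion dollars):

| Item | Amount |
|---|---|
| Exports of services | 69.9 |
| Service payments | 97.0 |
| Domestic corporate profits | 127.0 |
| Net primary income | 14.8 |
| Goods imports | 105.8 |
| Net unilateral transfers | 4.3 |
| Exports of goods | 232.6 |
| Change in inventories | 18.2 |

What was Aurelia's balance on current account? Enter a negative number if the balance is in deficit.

Goods balance = 232.6 - 105.8 = 126.8
Services balance = 69.9 - 97.0 = -27.1
Trade balance (goods + services) = 126.8 + (-27.1) = 99.7
Net primary income = 14.8
Net secondary income = 4.3
Current account = 99.7 + 14.8 + 4.3 = 118.8

118.8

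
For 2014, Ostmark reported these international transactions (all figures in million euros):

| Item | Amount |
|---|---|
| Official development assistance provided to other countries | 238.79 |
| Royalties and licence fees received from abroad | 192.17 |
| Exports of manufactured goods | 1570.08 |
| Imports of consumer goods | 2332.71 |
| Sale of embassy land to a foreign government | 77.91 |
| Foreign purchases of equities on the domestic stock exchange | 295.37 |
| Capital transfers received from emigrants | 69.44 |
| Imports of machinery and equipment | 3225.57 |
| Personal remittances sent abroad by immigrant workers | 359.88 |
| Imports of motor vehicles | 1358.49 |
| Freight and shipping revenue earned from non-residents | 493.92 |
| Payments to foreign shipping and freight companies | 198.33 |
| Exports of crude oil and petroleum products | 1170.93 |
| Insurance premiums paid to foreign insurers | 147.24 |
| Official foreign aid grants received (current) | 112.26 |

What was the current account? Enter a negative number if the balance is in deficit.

Goods: -3225.57 - 1358.49 + 1170.93 - 2332.71 + 1570.08 = -4175.76
Services: 493.92 + 192.17 - 198.33 - 147.24 = 340.52
Secondary income: -359.88 + 112.26 - 238.79 = -486.41
Current account = (-4175.76) + 340.52 + (-486.41) = -4321.65
(Excluded from the current account — capital account: sale of embassy land to a foreign government 77.91, capital transfers received from emigrants 69.44; financial account: foreign purchases of equities on the domestic stock exchange 295.37.)

-4321.65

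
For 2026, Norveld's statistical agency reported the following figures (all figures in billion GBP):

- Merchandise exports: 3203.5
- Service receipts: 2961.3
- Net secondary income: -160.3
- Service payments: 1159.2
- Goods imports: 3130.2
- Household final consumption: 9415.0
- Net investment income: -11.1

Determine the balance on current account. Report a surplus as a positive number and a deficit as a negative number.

Goods balance = 3203.5 - 3130.2 = 73.3
Services balance = 2961.3 - 1159.2 = 1802.1
Trade balance (goods + services) = 73.3 + 1802.1 = 1875.4
Net primary income = -11.1
Net secondary income = -160.3
Current account = 1875.4 + (-11.1) + (-160.3) = 1704.0

1704.0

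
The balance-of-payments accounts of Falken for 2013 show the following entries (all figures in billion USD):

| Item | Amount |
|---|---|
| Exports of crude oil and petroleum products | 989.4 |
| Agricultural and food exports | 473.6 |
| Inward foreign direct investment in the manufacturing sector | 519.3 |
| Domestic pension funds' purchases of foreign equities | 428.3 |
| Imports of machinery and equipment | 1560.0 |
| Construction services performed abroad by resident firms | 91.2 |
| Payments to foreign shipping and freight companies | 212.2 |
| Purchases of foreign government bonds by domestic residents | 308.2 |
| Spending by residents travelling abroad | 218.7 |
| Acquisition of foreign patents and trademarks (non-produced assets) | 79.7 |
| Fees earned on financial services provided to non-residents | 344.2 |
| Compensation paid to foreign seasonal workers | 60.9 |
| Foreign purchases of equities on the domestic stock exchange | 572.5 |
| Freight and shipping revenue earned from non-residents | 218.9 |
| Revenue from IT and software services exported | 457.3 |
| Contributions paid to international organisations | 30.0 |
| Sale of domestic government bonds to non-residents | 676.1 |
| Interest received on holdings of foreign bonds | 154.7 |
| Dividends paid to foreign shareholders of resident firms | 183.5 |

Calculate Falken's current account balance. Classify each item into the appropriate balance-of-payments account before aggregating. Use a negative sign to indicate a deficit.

464.0

Goods: 989.4 - 1560.0 + 473.6 = -97.0
Services: -218.7 + 457.3 + 218.9 + 91.2 - 212.2 + 344.2 = 680.7
Primary income: 154.7 - 183.5 - 60.9 = -89.7
Secondary income: -30.0
Current account = (-97.0) + 680.7 + (-89.7) + (-30.0) = 464.0
(Excluded from the current account — financial account: inward foreign direct investment in the manufacturing sector 519.3, domestic pension funds' purchases of foreign equities 428.3, purchases of foreign government bonds by domestic residents 308.2, foreign purchases of equities on the domestic stock exchange 572.5, sale of domestic government bonds to non-residents 676.1; capital account: acquisition of foreign patents and trademarks (non-produced assets) 79.7.)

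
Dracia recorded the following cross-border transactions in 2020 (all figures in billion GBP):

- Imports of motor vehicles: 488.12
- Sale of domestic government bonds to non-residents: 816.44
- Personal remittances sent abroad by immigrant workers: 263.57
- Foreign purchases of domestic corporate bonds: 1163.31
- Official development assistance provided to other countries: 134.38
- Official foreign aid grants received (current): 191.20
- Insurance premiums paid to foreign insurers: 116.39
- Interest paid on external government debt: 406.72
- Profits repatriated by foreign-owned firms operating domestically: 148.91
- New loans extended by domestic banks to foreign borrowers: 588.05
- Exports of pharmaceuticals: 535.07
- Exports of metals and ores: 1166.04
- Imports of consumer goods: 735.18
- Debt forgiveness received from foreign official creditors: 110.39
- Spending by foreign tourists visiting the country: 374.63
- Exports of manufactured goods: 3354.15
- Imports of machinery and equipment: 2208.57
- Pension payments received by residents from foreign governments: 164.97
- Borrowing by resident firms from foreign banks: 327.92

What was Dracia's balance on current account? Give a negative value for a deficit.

1284.22

Goods: 535.07 - 488.12 - 735.18 + 1166.04 - 2208.57 + 3354.15 = 1623.39
Services: 374.63 - 116.39 = 258.24
Primary income: -148.91 - 406.72 = -555.63
Secondary income: -134.38 - 263.57 + 191.20 + 164.97 = -41.78
Current account = 1623.39 + 258.24 + (-555.63) + (-41.78) = 1284.22
(Excluded from the current account — financial account: sale of domestic government bonds to non-residents 816.44, foreign purchases of domestic corporate bonds 1163.31, new loans extended by domestic banks to foreign borrowers 588.05, borrowing by resident firms from foreign banks 327.92; capital account: debt forgiveness received from foreign official creditors 110.39.)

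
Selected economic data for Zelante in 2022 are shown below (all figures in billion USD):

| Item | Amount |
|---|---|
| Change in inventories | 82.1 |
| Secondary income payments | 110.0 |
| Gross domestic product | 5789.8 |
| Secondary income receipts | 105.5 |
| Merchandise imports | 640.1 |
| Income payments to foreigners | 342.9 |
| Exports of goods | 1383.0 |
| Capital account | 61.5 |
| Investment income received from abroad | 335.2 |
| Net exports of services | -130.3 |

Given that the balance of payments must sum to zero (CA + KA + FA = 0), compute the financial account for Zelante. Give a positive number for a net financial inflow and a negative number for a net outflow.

Goods balance = 1383.0 - 640.1 = 742.9
Services balance = -130.3
Trade balance (goods + services) = 742.9 + (-130.3) = 612.6
Net primary income = 335.2 - 342.9 = -7.7
Net secondary income = 105.5 - 110.0 = -4.5
Current account = 612.6 + (-7.7) + (-4.5) = 600.4
Financial account = -(600.4 + 61.5) = -661.9

-661.9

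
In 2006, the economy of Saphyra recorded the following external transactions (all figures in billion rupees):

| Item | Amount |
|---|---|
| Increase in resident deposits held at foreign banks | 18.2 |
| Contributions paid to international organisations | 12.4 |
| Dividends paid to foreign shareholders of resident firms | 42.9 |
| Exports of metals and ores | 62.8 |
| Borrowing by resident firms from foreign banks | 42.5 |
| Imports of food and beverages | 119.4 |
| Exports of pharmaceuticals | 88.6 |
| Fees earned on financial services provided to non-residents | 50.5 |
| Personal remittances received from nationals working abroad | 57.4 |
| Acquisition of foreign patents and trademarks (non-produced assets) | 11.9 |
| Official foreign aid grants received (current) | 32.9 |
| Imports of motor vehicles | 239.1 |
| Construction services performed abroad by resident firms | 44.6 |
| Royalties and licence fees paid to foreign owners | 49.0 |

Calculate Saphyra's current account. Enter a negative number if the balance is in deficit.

Goods: 62.8 - 119.4 - 239.1 + 88.6 = -207.1
Services: 44.6 - 49.0 + 50.5 = 46.1
Primary income: -42.9
Secondary income: 57.4 - 12.4 + 32.9 = 77.9
Current account = (-207.1) + 46.1 + (-42.9) + 77.9 = -126.0
(Excluded from the current account — financial account: increase in resident deposits held at foreign banks 18.2, borrowing by resident firms from foreign banks 42.5; capital account: acquisition of foreign patents and trademarks (non-produced assets) 11.9.)

-126.0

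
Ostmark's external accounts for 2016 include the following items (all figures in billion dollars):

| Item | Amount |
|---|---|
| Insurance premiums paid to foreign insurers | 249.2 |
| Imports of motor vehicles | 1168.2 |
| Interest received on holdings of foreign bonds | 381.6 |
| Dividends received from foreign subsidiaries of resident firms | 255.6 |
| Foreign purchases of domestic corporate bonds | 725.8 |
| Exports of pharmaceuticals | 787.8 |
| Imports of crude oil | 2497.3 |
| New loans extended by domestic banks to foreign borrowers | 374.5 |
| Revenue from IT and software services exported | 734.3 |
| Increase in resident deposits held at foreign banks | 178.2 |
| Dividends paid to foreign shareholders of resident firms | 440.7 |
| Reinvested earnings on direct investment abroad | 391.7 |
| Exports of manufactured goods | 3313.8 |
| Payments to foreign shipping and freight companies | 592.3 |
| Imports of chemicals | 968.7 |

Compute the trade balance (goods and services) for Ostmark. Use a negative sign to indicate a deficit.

Goods: -968.7 + 3313.8 - 2497.3 - 1168.2 + 787.8 = -532.6
Services: -249.2 + 734.3 - 592.3 = -107.2
Trade balance = -532.6 + (-107.2) = -639.8
(Excluded from the trade balance — primary income: interest received on holdings of foreign bonds 381.6, dividends received from foreign subsidiaries of resident firms 255.6, dividends paid to foreign shareholders of resident firms 440.7, reinvested earnings on direct investment abroad 391.7; financial account: foreign purchases of domestic corporate bonds 725.8, new loans extended by domestic banks to foreign borrowers 374.5, increase in resident deposits held at foreign banks 178.2.)

-639.8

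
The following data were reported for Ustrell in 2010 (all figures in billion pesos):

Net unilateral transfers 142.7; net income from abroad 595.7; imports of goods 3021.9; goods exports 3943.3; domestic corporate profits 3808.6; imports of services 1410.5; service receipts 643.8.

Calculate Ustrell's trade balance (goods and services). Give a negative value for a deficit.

Goods balance = 3943.3 - 3021.9 = 921.4
Services balance = 643.8 - 1410.5 = -766.7
Trade balance (goods + services) = 921.4 + (-766.7) = 154.7

154.7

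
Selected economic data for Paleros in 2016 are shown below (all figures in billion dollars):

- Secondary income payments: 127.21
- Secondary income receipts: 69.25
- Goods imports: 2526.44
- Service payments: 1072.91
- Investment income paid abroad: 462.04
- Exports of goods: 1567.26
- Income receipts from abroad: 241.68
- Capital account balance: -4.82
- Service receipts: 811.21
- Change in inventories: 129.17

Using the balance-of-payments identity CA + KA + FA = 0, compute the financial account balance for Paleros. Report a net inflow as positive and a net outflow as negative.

Goods balance = 1567.26 - 2526.44 = -959.18
Services balance = 811.21 - 1072.91 = -261.70
Trade balance (goods + services) = -959.18 + (-261.70) = -1220.88
Net primary income = 241.68 - 462.04 = -220.36
Net secondary income = 69.25 - 127.21 = -57.96
Current account = -1220.88 + (-220.36) + (-57.96) = -1499.20
Financial account = -(-1499.20 + (-4.82)) = 1504.02

1504.02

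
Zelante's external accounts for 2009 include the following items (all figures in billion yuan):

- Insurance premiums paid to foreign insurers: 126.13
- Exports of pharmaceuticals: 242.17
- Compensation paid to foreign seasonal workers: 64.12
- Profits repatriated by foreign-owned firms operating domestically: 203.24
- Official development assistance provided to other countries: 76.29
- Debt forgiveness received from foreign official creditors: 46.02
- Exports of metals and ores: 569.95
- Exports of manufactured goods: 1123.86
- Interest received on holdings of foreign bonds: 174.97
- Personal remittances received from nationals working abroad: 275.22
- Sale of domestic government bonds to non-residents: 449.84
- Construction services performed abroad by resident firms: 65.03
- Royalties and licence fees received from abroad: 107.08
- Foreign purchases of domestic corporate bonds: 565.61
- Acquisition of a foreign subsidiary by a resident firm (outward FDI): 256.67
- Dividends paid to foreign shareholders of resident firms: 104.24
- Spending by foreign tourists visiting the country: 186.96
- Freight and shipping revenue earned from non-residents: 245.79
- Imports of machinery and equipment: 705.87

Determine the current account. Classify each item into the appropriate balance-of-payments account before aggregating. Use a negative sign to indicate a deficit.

Goods: -705.87 + 569.95 + 242.17 + 1123.86 = 1230.11
Services: -126.13 + 65.03 + 245.79 + 107.08 + 186.96 = 478.73
Primary income: -64.12 - 104.24 + 174.97 - 203.24 = -196.63
Secondary income: 275.22 - 76.29 = 198.93
Current account = 1230.11 + 478.73 + (-196.63) + 198.93 = 1711.14
(Excluded from the current account — capital account: debt forgiveness received from foreign official creditors 46.02; financial account: sale of domestic government bonds to non-residents 449.84, foreign purchases of domestic corporate bonds 565.61, acquisition of a foreign subsidiary by a resident firm (outward FDI) 256.67.)

1711.14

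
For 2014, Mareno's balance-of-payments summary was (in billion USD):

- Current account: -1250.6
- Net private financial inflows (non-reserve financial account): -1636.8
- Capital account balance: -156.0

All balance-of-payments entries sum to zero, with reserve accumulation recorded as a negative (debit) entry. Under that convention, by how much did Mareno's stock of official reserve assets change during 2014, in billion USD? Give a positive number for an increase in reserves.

-3043.4

Official reserve transactions balance = -((-1250.6) + (-156.0) + (-1636.8)) = 3043.4
An accumulation of reserves is recorded as a debit (negative entry), so the change in the stock of reserves is the negative of that balance.
Change in official reserves = -(3043.4) = -3043.4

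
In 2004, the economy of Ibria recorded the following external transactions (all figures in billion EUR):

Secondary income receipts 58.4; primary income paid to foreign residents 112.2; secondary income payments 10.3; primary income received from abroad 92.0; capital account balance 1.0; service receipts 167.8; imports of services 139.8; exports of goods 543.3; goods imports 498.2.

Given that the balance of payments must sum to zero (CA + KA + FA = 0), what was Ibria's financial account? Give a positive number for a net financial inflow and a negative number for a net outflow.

-102.0

Goods balance = 543.3 - 498.2 = 45.1
Services balance = 167.8 - 139.8 = 28.0
Trade balance (goods + services) = 45.1 + 28.0 = 73.1
Net primary income = 92.0 - 112.2 = -20.2
Net secondary income = 58.4 - 10.3 = 48.1
Current account = 73.1 + (-20.2) + 48.1 = 101.0
Financial account = -(101.0 + 1.0) = -102.0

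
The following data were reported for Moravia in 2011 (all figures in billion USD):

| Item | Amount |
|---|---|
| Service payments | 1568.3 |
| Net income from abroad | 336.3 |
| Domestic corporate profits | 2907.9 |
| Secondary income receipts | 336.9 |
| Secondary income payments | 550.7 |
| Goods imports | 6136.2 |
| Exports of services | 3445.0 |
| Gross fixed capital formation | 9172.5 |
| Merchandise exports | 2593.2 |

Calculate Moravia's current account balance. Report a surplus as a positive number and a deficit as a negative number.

Goods balance = 2593.2 - 6136.2 = -3543.0
Services balance = 3445.0 - 1568.3 = 1876.7
Trade balance (goods + services) = -3543.0 + 1876.7 = -1666.3
Net primary income = 336.3
Net secondary income = 336.9 - 550.7 = -213.8
Current account = -1666.3 + 336.3 + (-213.8) = -1543.8

-1543.8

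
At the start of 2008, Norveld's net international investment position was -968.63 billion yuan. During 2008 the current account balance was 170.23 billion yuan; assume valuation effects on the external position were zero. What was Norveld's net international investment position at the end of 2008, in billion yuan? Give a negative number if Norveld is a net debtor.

With no valuation effects, change in NIIP = current account = 170.23
End-of-year NIIP = -968.63 + 170.23 = -798.40

-798.40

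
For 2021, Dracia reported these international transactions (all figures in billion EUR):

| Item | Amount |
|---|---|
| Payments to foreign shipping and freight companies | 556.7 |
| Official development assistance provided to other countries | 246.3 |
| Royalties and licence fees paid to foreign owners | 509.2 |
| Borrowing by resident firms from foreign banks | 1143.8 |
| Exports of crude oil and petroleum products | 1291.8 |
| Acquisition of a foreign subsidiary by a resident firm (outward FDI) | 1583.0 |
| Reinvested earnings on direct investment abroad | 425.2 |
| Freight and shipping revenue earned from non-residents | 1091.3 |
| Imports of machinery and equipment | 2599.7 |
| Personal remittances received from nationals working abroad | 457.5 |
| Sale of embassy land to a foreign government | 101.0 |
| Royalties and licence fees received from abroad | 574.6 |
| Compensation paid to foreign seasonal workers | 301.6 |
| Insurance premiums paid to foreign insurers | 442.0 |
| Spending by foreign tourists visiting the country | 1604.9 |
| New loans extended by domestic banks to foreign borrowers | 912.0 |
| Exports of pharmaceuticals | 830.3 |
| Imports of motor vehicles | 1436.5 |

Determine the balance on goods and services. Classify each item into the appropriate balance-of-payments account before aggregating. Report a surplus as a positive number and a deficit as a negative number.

Goods: -2599.7 - 1436.5 + 1291.8 + 830.3 = -1914.1
Services: 574.6 + 1604.9 + 1091.3 - 509.2 - 556.7 - 442.0 = 1762.9
Trade balance = -1914.1 + 1762.9 = -151.2
(Excluded from the trade balance — secondary income: official development assistance provided to other countries 246.3, personal remittances received from nationals working abroad 457.5; financial account: borrowing by resident firms from foreign banks 1143.8, acquisition of a foreign subsidiary by a resident firm (outward FDI) 1583.0, new loans extended by domestic banks to foreign borrowers 912.0; primary income: reinvested earnings on direct investment abroad 425.2, compensation paid to foreign seasonal workers 301.6; capital account: sale of embassy land to a foreign government 101.0.)

-151.2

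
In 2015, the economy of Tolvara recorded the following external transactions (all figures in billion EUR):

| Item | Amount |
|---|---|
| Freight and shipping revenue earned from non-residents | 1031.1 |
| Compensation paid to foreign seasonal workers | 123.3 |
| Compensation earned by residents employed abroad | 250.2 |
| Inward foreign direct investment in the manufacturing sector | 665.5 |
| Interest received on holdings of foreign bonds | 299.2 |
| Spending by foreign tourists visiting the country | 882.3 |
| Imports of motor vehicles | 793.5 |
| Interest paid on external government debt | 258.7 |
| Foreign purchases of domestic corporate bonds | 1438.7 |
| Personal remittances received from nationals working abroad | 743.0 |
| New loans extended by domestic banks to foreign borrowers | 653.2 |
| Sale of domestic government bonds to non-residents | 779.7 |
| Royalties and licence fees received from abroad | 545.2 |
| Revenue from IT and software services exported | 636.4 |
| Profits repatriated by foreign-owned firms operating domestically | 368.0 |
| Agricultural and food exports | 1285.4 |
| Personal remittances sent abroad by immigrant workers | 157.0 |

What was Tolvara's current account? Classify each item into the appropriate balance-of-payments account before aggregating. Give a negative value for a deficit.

3972.3

Goods: 1285.4 - 793.5 = 491.9
Services: 1031.1 + 636.4 + 545.2 + 882.3 = 3095.0
Primary income: 299.2 + 250.2 - 258.7 - 368.0 - 123.3 = -200.6
Secondary income: 743.0 - 157.0 = 586.0
Current account = 491.9 + 3095.0 + (-200.6) + 586.0 = 3972.3
(Excluded from the current account — financial account: inward foreign direct investment in the manufacturing sector 665.5, foreign purchases of domestic corporate bonds 1438.7, new loans extended by domestic banks to foreign borrowers 653.2, sale of domestic government bonds to non-residents 779.7.)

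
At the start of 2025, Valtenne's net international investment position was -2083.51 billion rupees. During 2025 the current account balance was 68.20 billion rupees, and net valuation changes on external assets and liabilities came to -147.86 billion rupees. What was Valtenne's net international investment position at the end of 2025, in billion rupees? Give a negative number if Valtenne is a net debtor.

-2163.17

Change in NIIP = current account + net valuation change = 68.20 + (-147.86) = -79.66
End-of-year NIIP = -2083.51 + (-79.66) = -2163.17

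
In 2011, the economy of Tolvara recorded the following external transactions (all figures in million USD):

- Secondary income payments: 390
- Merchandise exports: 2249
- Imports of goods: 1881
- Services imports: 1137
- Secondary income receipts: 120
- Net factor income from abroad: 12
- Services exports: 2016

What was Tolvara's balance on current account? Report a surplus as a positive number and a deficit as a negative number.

Goods balance = 2249 - 1881 = 368
Services balance = 2016 - 1137 = 879
Trade balance (goods + services) = 368 + 879 = 1247
Net primary income = 12
Net secondary income = 120 - 390 = -270
Current account = 1247 + 12 + (-270) = 989

989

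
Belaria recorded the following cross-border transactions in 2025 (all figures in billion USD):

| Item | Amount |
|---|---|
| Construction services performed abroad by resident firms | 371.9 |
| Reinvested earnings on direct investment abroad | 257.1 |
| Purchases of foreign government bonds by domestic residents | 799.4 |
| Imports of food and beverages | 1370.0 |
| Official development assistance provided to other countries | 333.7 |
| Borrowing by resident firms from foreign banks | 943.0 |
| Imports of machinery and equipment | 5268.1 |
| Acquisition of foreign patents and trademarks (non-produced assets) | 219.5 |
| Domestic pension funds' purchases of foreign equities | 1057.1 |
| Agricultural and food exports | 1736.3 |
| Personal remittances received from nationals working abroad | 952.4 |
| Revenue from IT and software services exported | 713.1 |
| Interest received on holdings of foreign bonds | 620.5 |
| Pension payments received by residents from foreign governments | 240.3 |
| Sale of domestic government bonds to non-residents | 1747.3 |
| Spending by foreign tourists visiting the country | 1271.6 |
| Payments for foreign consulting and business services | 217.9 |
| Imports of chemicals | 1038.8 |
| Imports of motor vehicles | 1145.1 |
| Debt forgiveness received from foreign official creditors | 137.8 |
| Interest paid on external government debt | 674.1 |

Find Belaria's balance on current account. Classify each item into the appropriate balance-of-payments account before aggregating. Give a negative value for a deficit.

Goods: -1145.1 + 1736.3 - 5268.1 - 1370.0 - 1038.8 = -7085.7
Services: -217.9 + 1271.6 + 713.1 + 371.9 = 2138.7
Primary income: -674.1 + 257.1 + 620.5 = 203.5
Secondary income: 240.3 + 952.4 - 333.7 = 859.0
Current account = (-7085.7) + 2138.7 + 203.5 + 859.0 = -3884.5
(Excluded from the current account — financial account: purchases of foreign government bonds by domestic residents 799.4, borrowing by resident firms from foreign banks 943.0, domestic pension funds' purchases of foreign equities 1057.1, sale of domestic government bonds to non-residents 1747.3; capital account: acquisition of foreign patents and trademarks (non-produced assets) 219.5, debt forgiveness received from foreign official creditors 137.8.)

-3884.5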